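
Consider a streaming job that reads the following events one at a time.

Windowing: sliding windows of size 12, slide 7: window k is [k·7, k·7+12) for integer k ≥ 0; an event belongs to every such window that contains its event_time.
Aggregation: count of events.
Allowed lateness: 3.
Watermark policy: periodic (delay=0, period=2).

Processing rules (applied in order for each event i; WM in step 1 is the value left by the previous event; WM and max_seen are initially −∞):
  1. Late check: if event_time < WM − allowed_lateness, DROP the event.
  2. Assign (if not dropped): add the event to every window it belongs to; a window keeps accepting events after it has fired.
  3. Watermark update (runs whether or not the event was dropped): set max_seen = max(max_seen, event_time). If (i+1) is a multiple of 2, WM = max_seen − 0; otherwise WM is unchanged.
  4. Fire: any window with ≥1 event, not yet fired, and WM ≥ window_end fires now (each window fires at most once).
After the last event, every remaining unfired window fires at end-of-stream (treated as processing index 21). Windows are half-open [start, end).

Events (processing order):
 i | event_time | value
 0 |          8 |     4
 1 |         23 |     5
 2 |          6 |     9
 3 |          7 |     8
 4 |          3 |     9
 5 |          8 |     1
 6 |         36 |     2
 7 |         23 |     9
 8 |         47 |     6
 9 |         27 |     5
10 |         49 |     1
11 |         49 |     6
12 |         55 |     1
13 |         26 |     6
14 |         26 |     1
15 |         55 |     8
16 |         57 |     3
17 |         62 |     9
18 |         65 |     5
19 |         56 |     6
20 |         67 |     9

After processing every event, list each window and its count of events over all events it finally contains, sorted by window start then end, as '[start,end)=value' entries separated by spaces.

[0,12)=1 [7,19)=1 [14,26)=2 [21,33)=2 [28,40)=1 [35,47)=1 [42,54)=3 [49,61)=5 [56,68)=4 [63,75)=2

i=0 t=8 v=4: → [7,19),[0,12); WM=−∞
i=1 t=23 v=5: → [21,33),[14,26); WM=23; [0,12) fires=1 [7,19) fires=1
i=2 t=6 v=9: DROP (t<23-3); WM=23
i=3 t=7 v=8: DROP (t<23-3); WM=23
i=4 t=3 v=9: DROP (t<23-3); WM=23
i=5 t=8 v=1: DROP (t<23-3); WM=23
i=6 t=36 v=2: → [35,47),[28,40); WM=23
i=7 t=23 v=9: → [21,33),[14,26); WM=36; [14,26) fires=2 [21,33) fires=2
i=8 t=47 v=6: → [42,54); WM=36
i=9 t=27 v=5: DROP (t<36-3); WM=47; [28,40) fires=1 [35,47) fires=1
i=10 t=49 v=1: → [49,61),[42,54); WM=47
i=11 t=49 v=6: → [49,61),[42,54); WM=49
i=12 t=55 v=1: → [49,61); WM=49
i=13 t=26 v=6: DROP (t<49-3); WM=55; [42,54) fires=3
i=14 t=26 v=1: DROP (t<55-3); WM=55
i=15 t=55 v=8: → [49,61); WM=55
i=16 t=57 v=3: → [56,68),[49,61); WM=55
i=17 t=62 v=9: → [56,68); WM=62; [49,61) fires=5
i=18 t=65 v=5: → [63,75),[56,68); WM=62
i=19 t=56 v=6: DROP (t<62-3); WM=65
i=20 t=67 v=9: → [63,75),[56,68); WM=65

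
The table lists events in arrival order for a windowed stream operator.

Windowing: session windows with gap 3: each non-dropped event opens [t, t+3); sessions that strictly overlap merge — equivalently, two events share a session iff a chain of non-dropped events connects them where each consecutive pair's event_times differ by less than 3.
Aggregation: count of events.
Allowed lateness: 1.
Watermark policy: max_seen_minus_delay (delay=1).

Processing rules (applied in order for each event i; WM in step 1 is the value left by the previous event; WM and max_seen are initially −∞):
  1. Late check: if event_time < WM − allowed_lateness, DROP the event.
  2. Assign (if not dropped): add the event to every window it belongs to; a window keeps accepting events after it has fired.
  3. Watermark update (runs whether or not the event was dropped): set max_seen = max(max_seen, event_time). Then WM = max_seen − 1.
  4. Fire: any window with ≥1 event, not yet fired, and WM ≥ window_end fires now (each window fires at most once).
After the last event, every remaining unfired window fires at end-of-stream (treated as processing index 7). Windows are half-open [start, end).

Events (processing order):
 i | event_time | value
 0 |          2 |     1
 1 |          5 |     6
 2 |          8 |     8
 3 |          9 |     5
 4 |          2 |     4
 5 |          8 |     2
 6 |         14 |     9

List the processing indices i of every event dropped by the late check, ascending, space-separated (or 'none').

i=0 t=2 v=1: → [2,5); WM=1
i=1 t=5 v=6: → [5,8); WM=4
i=2 t=8 v=8: → [8,11); WM=7
i=3 t=9 v=5: → [8,12); WM=8
i=4 t=2 v=4: DROP (t<8-1); WM=8
i=5 t=8 v=2: → [8,12); WM=8
i=6 t=14 v=9: → [14,17); WM=13

4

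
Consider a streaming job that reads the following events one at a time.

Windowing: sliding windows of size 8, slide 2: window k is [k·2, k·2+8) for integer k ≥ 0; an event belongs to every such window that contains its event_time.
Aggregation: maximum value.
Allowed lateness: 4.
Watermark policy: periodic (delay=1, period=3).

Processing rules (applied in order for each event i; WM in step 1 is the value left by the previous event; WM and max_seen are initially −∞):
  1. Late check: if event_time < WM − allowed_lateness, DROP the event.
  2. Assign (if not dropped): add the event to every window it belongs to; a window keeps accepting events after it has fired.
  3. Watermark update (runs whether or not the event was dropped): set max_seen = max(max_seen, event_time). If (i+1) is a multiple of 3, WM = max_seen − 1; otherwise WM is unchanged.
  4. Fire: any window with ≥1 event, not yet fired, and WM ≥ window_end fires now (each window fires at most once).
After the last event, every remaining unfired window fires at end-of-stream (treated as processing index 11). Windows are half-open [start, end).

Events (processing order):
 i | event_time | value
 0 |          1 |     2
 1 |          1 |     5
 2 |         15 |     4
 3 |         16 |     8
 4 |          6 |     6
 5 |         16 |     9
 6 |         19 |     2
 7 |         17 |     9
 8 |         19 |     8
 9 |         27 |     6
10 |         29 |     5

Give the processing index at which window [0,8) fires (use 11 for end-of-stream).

i=0 t=1 v=2: → [0,8); WM=−∞
i=1 t=1 v=5: → [0,8); WM=−∞
i=2 t=15 v=4: → [14,22),[12,20),[10,18),[8,16); WM=14; [0,8) fires=5
i=3 t=16 v=8: → [16,24),[14,22),[12,20),[10,18); WM=14
i=4 t=6 v=6: DROP (t<14-4); WM=14
i=5 t=16 v=9: → [16,24),[14,22),[12,20),[10,18); WM=15
i=6 t=19 v=2: → [18,26),[16,24),[14,22),[12,20); WM=15
i=7 t=17 v=9: → [16,24),[14,22),[12,20),[10,18); WM=15
i=8 t=19 v=8: → [18,26),[16,24),[14,22),[12,20); WM=18; [8,16) fires=4 [10,18) fires=9
i=9 t=27 v=6: → [26,34),[24,32),[22,30),[20,28); WM=18
i=10 t=29 v=5: → [28,36),[26,34),[24,32),[22,30); WM=18

2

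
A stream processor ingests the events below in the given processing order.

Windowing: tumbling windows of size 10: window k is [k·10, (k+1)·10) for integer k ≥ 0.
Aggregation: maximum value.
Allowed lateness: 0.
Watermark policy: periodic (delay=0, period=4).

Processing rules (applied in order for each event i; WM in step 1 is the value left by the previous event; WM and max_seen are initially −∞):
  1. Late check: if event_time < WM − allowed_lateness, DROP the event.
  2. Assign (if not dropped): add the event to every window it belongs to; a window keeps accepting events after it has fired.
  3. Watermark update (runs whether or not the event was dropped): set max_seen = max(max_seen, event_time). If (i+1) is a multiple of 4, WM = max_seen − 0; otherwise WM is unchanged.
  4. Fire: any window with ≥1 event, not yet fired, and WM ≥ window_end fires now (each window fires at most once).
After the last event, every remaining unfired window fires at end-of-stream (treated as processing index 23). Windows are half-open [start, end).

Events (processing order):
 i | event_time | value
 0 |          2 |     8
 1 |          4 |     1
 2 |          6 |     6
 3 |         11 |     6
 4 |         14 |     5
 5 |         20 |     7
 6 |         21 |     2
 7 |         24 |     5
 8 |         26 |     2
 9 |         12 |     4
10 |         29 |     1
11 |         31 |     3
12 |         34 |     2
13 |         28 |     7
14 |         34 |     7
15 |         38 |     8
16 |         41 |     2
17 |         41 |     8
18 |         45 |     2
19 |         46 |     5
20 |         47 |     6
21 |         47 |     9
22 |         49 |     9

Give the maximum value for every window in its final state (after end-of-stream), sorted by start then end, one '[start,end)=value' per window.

[0,10)=8 [10,20)=6 [20,30)=7 [30,40)=8 [40,50)=9

i=0 t=2 v=8: → [0,10); WM=−∞
i=1 t=4 v=1: → [0,10); WM=−∞
i=2 t=6 v=6: → [0,10); WM=−∞
i=3 t=11 v=6: → [10,20); WM=11; [0,10) fires=8
i=4 t=14 v=5: → [10,20); WM=11
i=5 t=20 v=7: → [20,30); WM=11
i=6 t=21 v=2: → [20,30); WM=11
i=7 t=24 v=5: → [20,30); WM=24; [10,20) fires=6
i=8 t=26 v=2: → [20,30); WM=24
i=9 t=12 v=4: DROP (t<24-0); WM=24
i=10 t=29 v=1: → [20,30); WM=24
i=11 t=31 v=3: → [30,40); WM=31; [20,30) fires=7
i=12 t=34 v=2: → [30,40); WM=31
i=13 t=28 v=7: DROP (t<31-0); WM=31
i=14 t=34 v=7: → [30,40); WM=31
i=15 t=38 v=8: → [30,40); WM=38
i=16 t=41 v=2: → [40,50); WM=38
i=17 t=41 v=8: → [40,50); WM=38
i=18 t=45 v=2: → [40,50); WM=38
i=19 t=46 v=5: → [40,50); WM=46; [30,40) fires=8
i=20 t=47 v=6: → [40,50); WM=46
i=21 t=47 v=9: → [40,50); WM=46
i=22 t=49 v=9: → [40,50); WM=46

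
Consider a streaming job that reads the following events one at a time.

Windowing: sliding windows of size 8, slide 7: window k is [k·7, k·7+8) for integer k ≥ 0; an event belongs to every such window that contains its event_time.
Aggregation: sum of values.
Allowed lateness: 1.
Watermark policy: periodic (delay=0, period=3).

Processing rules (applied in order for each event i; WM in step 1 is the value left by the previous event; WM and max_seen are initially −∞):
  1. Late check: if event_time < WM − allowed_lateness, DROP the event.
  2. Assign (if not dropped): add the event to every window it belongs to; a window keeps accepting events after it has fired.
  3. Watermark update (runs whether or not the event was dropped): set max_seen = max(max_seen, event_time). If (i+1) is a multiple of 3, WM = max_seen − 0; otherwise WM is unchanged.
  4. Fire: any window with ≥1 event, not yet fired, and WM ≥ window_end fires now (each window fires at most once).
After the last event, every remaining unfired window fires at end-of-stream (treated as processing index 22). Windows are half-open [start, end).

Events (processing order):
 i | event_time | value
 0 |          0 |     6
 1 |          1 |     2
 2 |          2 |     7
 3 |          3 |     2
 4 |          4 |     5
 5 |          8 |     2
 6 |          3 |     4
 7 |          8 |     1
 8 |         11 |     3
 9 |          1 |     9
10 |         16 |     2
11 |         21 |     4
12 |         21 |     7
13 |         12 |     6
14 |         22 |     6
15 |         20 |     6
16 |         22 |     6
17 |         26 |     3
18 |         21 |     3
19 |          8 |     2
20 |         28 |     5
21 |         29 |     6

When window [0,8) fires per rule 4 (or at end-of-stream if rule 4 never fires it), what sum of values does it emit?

i=0 t=0 v=6: → [0,8); WM=−∞
i=1 t=1 v=2: → [0,8); WM=−∞
i=2 t=2 v=7: → [0,8); WM=2
i=3 t=3 v=2: → [0,8); WM=2
i=4 t=4 v=5: → [0,8); WM=2
i=5 t=8 v=2: → [7,15); WM=8; [0,8) fires=22
i=6 t=3 v=4: DROP (t<8-1); WM=8
i=7 t=8 v=1: → [7,15); WM=8
i=8 t=11 v=3: → [7,15); WM=11
i=9 t=1 v=9: DROP (t<11-1); WM=11
i=10 t=16 v=2: → [14,22); WM=11
i=11 t=21 v=4: → [21,29),[14,22); WM=21; [7,15) fires=6
i=12 t=21 v=7: → [21,29),[14,22); WM=21
i=13 t=12 v=6: DROP (t<21-1); WM=21
i=14 t=22 v=6: → [21,29); WM=22; [14,22) fires=13
i=15 t=20 v=6: DROP (t<22-1); WM=22
i=16 t=22 v=6: → [21,29); WM=22
i=17 t=26 v=3: → [21,29); WM=26
i=18 t=21 v=3: DROP (t<26-1); WM=26
i=19 t=8 v=2: DROP (t<26-1); WM=26
i=20 t=28 v=5: → [28,36),[21,29); WM=28
i=21 t=29 v=6: → [28,36); WM=28

22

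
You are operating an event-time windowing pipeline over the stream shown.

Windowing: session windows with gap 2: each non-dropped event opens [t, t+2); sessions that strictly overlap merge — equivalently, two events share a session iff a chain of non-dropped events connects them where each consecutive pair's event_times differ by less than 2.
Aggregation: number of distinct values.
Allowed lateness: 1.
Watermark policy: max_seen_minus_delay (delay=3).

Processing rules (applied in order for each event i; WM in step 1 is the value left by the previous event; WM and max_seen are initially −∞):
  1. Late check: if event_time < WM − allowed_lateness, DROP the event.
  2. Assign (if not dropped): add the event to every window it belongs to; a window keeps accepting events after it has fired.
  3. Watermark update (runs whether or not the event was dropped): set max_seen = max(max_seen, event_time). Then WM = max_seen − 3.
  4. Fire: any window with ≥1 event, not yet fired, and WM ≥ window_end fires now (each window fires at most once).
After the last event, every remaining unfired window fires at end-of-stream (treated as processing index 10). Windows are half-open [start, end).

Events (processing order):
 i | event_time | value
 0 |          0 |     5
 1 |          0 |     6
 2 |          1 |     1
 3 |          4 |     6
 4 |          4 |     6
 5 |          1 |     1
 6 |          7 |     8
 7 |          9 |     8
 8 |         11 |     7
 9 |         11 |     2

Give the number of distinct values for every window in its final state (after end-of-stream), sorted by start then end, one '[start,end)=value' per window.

i=0 t=0 v=5: → [0,2); WM=-3
i=1 t=0 v=6: → [0,2); WM=-3
i=2 t=1 v=1: → [0,3); WM=-2
i=3 t=4 v=6: → [4,6); WM=1
i=4 t=4 v=6: → [4,6); WM=1
i=5 t=1 v=1: → [0,3); WM=1
i=6 t=7 v=8: → [7,9); WM=4
i=7 t=9 v=8: → [9,11); WM=6
i=8 t=11 v=7: → [11,13); WM=8
i=9 t=11 v=2: → [11,13); WM=8

[0,3)=3 [4,6)=1 [7,9)=1 [9,11)=1 [11,13)=2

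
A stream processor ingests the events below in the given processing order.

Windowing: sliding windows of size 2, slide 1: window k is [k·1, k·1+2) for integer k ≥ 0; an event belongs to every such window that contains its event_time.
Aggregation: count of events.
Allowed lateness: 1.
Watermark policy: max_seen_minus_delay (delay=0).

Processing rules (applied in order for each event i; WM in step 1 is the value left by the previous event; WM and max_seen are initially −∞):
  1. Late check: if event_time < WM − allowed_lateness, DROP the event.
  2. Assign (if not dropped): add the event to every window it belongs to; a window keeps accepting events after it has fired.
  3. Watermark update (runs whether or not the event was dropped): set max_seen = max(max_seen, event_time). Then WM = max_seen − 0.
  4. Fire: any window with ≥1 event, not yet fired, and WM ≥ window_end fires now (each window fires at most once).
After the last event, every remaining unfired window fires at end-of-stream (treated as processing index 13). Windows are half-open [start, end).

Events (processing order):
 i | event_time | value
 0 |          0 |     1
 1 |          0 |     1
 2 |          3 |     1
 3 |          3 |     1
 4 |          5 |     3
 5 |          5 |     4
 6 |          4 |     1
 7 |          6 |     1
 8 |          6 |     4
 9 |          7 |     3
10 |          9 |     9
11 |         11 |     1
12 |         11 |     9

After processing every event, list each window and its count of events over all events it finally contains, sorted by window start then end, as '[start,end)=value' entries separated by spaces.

i=0 t=0 v=1: → [0,2); WM=0
i=1 t=0 v=1: → [0,2); WM=0
i=2 t=3 v=1: → [3,5),[2,4); WM=3; [0,2) fires=2
i=3 t=3 v=1: → [3,5),[2,4); WM=3
i=4 t=5 v=3: → [5,7),[4,6); WM=5; [2,4) fires=2 [3,5) fires=2
i=5 t=5 v=4: → [5,7),[4,6); WM=5
i=6 t=4 v=1: → [4,6),[3,5); WM=5
i=7 t=6 v=1: → [6,8),[5,7); WM=6; [4,6) fires=3
i=8 t=6 v=4: → [6,8),[5,7); WM=6
i=9 t=7 v=3: → [7,9),[6,8); WM=7; [5,7) fires=4
i=10 t=9 v=9: → [9,11),[8,10); WM=9; [6,8) fires=3 [7,9) fires=1
i=11 t=11 v=1: → [11,13),[10,12); WM=11; [8,10) fires=1 [9,11) fires=1
i=12 t=11 v=9: → [11,13),[10,12); WM=11

[0,2)=2 [2,4)=2 [3,5)=3 [4,6)=3 [5,7)=4 [6,8)=3 [7,9)=1 [8,10)=1 [9,11)=1 [10,12)=2 [11,13)=2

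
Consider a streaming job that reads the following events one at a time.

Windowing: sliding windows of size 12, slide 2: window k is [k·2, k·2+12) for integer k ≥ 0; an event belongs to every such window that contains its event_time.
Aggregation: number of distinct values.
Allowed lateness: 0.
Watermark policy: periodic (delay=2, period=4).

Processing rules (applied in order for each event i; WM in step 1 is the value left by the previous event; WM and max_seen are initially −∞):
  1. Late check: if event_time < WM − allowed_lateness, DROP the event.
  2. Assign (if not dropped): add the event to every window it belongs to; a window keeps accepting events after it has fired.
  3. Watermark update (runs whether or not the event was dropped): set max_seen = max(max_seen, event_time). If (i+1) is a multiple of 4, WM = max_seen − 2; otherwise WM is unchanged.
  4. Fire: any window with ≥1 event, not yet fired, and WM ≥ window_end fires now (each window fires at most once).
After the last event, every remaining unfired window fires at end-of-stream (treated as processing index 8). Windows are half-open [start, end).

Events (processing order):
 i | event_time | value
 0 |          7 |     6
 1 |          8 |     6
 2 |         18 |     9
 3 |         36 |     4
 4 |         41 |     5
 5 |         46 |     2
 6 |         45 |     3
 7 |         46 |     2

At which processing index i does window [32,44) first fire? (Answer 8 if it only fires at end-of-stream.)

i=0 t=7 v=6: → [6,18),[4,16),[2,14),[0,12); WM=−∞
i=1 t=8 v=6: → [8,20),[6,18),[4,16),[2,14),[0,12); WM=−∞
i=2 t=18 v=9: → [18,30),[16,28),[14,26),[12,24),[10,22),[8,20); WM=−∞
i=3 t=36 v=4: → [36,48),[34,46),[32,44),[30,42),[28,40),[26,38); WM=34; [0,12) fires=1 [2,14) fires=1 [4,16) fires=1 [6,18) fires=1 [8,20) fires=2 [10,22) fires=1 [12,24) fires=1 [14,26) fires=1 [16,28) fires=1 [18,30) fires=1
i=4 t=41 v=5: → [40,52),[38,50),[36,48),[34,46),[32,44),[30,42); WM=34
i=5 t=46 v=2: → [46,58),[44,56),[42,54),[40,52),[38,50),[36,48); WM=34
i=6 t=45 v=3: → [44,56),[42,54),[40,52),[38,50),[36,48),[34,46); WM=34
i=7 t=46 v=2: → [46,58),[44,56),[42,54),[40,52),[38,50),[36,48); WM=44; [26,38) fires=1 [28,40) fires=1 [30,42) fires=2 [32,44) fires=2

7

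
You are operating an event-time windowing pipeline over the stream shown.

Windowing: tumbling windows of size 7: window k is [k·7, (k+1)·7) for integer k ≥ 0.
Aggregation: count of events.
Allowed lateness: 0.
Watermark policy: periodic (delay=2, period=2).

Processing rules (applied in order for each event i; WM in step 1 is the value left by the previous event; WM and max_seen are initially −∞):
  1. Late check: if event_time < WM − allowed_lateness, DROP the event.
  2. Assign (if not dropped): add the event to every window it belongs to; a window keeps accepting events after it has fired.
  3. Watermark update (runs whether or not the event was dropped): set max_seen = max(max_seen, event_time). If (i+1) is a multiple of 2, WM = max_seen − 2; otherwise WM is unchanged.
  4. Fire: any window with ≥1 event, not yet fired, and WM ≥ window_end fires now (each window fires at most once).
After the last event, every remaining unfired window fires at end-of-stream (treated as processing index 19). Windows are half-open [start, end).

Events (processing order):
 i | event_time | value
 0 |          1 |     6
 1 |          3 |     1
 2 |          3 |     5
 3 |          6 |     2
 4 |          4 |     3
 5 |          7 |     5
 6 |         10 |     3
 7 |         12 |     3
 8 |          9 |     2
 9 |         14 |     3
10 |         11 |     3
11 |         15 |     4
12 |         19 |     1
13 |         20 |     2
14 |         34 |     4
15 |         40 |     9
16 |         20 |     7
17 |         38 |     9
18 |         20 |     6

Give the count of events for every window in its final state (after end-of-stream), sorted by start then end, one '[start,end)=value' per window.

i=0 t=1 v=6: → [0,7); WM=−∞
i=1 t=3 v=1: → [0,7); WM=1
i=2 t=3 v=5: → [0,7); WM=1
i=3 t=6 v=2: → [0,7); WM=4
i=4 t=4 v=3: → [0,7); WM=4
i=5 t=7 v=5: → [7,14); WM=5
i=6 t=10 v=3: → [7,14); WM=5
i=7 t=12 v=3: → [7,14); WM=10; [0,7) fires=5
i=8 t=9 v=2: DROP (t<10-0); WM=10
i=9 t=14 v=3: → [14,21); WM=12
i=10 t=11 v=3: DROP (t<12-0); WM=12
i=11 t=15 v=4: → [14,21); WM=13
i=12 t=19 v=1: → [14,21); WM=13
i=13 t=20 v=2: → [14,21); WM=18; [7,14) fires=3
i=14 t=34 v=4: → [28,35); WM=18
i=15 t=40 v=9: → [35,42); WM=38; [14,21) fires=4 [28,35) fires=1
i=16 t=20 v=7: DROP (t<38-0); WM=38
i=17 t=38 v=9: → [35,42); WM=38
i=18 t=20 v=6: DROP (t<38-0); WM=38

[0,7)=5 [7,14)=3 [14,21)=4 [28,35)=1 [35,42)=2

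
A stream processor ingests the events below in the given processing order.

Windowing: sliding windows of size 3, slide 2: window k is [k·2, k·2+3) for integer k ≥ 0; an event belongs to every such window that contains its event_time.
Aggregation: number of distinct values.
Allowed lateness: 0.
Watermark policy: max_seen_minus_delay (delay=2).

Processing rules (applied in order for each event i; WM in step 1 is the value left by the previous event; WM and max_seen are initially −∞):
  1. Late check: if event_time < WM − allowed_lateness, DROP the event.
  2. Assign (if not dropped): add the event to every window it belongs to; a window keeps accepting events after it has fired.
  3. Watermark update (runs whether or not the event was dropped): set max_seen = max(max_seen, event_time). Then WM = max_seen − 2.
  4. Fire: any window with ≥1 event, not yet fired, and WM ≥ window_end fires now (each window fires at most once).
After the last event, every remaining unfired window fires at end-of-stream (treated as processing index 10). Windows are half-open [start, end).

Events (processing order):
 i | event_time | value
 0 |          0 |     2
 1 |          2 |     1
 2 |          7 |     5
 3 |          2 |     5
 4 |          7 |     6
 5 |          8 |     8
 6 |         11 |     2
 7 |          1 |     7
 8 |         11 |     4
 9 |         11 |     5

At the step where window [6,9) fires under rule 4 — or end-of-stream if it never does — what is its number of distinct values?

3

i=0 t=0 v=2: → [0,3); WM=-2
i=1 t=2 v=1: → [2,5),[0,3); WM=0
i=2 t=7 v=5: → [6,9); WM=5; [0,3) fires=2 [2,5) fires=1
i=3 t=2 v=5: DROP (t<5-0); WM=5
i=4 t=7 v=6: → [6,9); WM=5
i=5 t=8 v=8: → [8,11),[6,9); WM=6
i=6 t=11 v=2: → [10,13); WM=9; [6,9) fires=3
i=7 t=1 v=7: DROP (t<9-0); WM=9
i=8 t=11 v=4: → [10,13); WM=9
i=9 t=11 v=5: → [10,13); WM=9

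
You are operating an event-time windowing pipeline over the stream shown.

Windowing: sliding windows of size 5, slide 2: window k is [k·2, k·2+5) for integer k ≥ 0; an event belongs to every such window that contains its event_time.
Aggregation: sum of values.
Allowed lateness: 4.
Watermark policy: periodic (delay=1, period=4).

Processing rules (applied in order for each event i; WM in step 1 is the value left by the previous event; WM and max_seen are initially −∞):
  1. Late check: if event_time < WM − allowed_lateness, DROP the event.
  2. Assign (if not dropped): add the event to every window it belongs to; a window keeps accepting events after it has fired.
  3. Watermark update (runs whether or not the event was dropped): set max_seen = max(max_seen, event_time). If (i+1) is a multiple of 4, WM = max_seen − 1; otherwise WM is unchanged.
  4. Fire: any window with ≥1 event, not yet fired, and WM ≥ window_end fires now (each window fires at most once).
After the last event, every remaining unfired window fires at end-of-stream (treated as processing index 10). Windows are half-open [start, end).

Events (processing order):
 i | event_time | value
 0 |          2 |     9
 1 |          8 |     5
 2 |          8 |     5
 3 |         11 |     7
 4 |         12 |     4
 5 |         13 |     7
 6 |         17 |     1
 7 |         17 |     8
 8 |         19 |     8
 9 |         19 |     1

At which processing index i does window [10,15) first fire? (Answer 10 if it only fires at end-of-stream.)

i=0 t=2 v=9: → [2,7),[0,5); WM=−∞
i=1 t=8 v=5: → [8,13),[6,11),[4,9); WM=−∞
i=2 t=8 v=5: → [8,13),[6,11),[4,9); WM=−∞
i=3 t=11 v=7: → [10,15),[8,13); WM=10; [0,5) fires=9 [2,7) fires=9 [4,9) fires=10
i=4 t=12 v=4: → [12,17),[10,15),[8,13); WM=10
i=5 t=13 v=7: → [12,17),[10,15); WM=10
i=6 t=17 v=1: → [16,21),[14,19); WM=10
i=7 t=17 v=8: → [16,21),[14,19); WM=16; [6,11) fires=10 [8,13) fires=21 [10,15) fires=18
i=8 t=19 v=8: → [18,23),[16,21); WM=16
i=9 t=19 v=1: → [18,23),[16,21); WM=16

7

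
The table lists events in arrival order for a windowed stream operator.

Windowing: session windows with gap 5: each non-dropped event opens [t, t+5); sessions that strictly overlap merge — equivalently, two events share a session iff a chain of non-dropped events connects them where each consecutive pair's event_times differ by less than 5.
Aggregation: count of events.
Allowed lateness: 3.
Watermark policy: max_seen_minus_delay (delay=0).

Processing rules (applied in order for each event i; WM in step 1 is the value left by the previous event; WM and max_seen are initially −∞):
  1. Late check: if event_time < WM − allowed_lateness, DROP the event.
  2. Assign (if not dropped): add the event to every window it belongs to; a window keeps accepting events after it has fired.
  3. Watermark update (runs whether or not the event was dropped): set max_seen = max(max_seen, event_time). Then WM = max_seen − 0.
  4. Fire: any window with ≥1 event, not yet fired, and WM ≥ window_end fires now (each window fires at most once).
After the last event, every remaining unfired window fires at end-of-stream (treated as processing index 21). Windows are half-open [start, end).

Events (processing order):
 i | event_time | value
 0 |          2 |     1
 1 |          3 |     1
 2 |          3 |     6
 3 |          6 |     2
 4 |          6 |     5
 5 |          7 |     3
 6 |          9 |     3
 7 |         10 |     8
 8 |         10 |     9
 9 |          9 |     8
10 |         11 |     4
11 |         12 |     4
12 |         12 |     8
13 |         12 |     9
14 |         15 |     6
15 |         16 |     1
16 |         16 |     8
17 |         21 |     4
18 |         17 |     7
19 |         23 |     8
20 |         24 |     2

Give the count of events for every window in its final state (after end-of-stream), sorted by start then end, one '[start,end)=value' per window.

[2,21)=17 [21,29)=3

i=0 t=2 v=1: → [2,7); WM=2
i=1 t=3 v=1: → [2,8); WM=3
i=2 t=3 v=6: → [2,8); WM=3
i=3 t=6 v=2: → [2,11); WM=6
i=4 t=6 v=5: → [2,11); WM=6
i=5 t=7 v=3: → [2,12); WM=7
i=6 t=9 v=3: → [2,14); WM=9
i=7 t=10 v=8: → [2,15); WM=10
i=8 t=10 v=9: → [2,15); WM=10
i=9 t=9 v=8: → [2,15); WM=10
i=10 t=11 v=4: → [2,16); WM=11
i=11 t=12 v=4: → [2,17); WM=12
i=12 t=12 v=8: → [2,17); WM=12
i=13 t=12 v=9: → [2,17); WM=12
i=14 t=15 v=6: → [2,20); WM=15
i=15 t=16 v=1: → [2,21); WM=16
i=16 t=16 v=8: → [2,21); WM=16
i=17 t=21 v=4: → [21,26); WM=21
i=18 t=17 v=7: DROP (t<21-3); WM=21
i=19 t=23 v=8: → [21,28); WM=23
i=20 t=24 v=2: → [21,29); WM=24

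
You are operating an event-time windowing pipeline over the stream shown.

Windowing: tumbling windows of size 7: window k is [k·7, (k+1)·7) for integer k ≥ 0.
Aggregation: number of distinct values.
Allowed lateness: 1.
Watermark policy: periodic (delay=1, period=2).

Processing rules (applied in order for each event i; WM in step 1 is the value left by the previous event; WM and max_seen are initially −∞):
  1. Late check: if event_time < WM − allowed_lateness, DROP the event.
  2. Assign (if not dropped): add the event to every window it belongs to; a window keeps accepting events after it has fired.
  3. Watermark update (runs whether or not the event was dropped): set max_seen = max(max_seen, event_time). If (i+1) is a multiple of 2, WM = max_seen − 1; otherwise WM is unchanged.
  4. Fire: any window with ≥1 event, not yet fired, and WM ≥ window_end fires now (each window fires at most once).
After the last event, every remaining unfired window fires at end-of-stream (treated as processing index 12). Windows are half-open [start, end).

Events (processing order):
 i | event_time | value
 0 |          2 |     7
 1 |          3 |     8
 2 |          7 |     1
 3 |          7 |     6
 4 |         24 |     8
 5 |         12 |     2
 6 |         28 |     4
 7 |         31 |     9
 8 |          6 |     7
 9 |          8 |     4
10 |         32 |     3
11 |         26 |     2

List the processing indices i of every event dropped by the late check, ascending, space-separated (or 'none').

i=0 t=2 v=7: → [0,7); WM=−∞
i=1 t=3 v=8: → [0,7); WM=2
i=2 t=7 v=1: → [7,14); WM=2
i=3 t=7 v=6: → [7,14); WM=6
i=4 t=24 v=8: → [21,28); WM=6
i=5 t=12 v=2: → [7,14); WM=23; [0,7) fires=2 [7,14) fires=3
i=6 t=28 v=4: → [28,35); WM=23
i=7 t=31 v=9: → [28,35); WM=30; [21,28) fires=1
i=8 t=6 v=7: DROP (t<30-1); WM=30
i=9 t=8 v=4: DROP (t<30-1); WM=30
i=10 t=32 v=3: → [28,35); WM=30
i=11 t=26 v=2: DROP (t<30-1); WM=31

8 9 11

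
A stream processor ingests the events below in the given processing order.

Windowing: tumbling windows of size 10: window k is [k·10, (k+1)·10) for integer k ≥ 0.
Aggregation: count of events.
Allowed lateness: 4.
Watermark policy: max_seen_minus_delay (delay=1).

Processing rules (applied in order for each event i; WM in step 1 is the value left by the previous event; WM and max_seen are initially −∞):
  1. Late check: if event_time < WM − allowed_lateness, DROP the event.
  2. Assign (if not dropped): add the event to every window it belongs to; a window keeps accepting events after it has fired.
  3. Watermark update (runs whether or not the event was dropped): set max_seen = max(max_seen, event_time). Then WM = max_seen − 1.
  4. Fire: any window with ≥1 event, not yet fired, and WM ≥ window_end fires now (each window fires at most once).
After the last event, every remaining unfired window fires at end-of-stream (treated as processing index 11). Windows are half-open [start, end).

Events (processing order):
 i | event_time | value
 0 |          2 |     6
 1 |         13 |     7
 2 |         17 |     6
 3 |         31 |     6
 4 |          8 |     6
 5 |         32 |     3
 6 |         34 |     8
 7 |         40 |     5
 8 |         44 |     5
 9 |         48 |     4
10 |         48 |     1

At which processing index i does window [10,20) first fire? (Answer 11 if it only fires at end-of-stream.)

i=0 t=2 v=6: → [0,10); WM=1
i=1 t=13 v=7: → [10,20); WM=12; [0,10) fires=1
i=2 t=17 v=6: → [10,20); WM=16
i=3 t=31 v=6: → [30,40); WM=30; [10,20) fires=2
i=4 t=8 v=6: DROP (t<30-4); WM=30
i=5 t=32 v=3: → [30,40); WM=31
i=6 t=34 v=8: → [30,40); WM=33
i=7 t=40 v=5: → [40,50); WM=39
i=8 t=44 v=5: → [40,50); WM=43; [30,40) fires=3
i=9 t=48 v=4: → [40,50); WM=47
i=10 t=48 v=1: → [40,50); WM=47

3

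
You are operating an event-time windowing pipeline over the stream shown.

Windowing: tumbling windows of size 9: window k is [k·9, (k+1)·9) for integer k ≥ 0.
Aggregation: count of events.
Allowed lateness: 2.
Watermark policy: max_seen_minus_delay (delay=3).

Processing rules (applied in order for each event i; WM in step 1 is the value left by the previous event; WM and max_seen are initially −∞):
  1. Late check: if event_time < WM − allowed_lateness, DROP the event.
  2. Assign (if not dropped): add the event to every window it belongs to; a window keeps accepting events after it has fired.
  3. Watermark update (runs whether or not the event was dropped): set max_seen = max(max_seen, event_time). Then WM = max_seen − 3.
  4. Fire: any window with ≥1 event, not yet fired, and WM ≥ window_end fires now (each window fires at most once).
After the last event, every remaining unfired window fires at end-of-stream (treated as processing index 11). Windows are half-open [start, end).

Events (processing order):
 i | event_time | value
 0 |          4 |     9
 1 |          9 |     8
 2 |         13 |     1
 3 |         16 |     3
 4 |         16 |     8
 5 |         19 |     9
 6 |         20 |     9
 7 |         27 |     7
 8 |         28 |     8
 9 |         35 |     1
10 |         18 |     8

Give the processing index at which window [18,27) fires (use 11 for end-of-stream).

9

i=0 t=4 v=9: → [0,9); WM=1
i=1 t=9 v=8: → [9,18); WM=6
i=2 t=13 v=1: → [9,18); WM=10; [0,9) fires=1
i=3 t=16 v=3: → [9,18); WM=13
i=4 t=16 v=8: → [9,18); WM=13
i=5 t=19 v=9: → [18,27); WM=16
i=6 t=20 v=9: → [18,27); WM=17
i=7 t=27 v=7: → [27,36); WM=24; [9,18) fires=4
i=8 t=28 v=8: → [27,36); WM=25
i=9 t=35 v=1: → [27,36); WM=32; [18,27) fires=2
i=10 t=18 v=8: DROP (t<32-2); WM=32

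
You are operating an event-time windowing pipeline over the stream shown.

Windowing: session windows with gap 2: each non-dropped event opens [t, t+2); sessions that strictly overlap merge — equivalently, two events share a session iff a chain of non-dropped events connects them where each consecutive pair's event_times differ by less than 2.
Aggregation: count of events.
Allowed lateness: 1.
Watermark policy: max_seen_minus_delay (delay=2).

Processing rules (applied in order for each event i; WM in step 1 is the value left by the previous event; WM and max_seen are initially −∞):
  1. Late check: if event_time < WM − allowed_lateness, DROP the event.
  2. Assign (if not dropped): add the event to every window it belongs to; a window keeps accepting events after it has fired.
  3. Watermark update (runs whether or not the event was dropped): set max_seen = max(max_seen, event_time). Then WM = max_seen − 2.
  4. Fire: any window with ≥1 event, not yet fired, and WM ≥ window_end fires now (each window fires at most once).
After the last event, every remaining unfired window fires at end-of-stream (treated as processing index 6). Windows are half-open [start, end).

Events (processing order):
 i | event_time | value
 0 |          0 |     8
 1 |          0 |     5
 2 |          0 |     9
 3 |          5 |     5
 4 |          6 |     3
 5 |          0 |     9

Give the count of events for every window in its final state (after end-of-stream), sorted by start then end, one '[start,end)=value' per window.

[0,2)=3 [5,8)=2

i=0 t=0 v=8: → [0,2); WM=-2
i=1 t=0 v=5: → [0,2); WM=-2
i=2 t=0 v=9: → [0,2); WM=-2
i=3 t=5 v=5: → [5,7); WM=3
i=4 t=6 v=3: → [5,8); WM=4
i=5 t=0 v=9: DROP (t<4-1); WM=4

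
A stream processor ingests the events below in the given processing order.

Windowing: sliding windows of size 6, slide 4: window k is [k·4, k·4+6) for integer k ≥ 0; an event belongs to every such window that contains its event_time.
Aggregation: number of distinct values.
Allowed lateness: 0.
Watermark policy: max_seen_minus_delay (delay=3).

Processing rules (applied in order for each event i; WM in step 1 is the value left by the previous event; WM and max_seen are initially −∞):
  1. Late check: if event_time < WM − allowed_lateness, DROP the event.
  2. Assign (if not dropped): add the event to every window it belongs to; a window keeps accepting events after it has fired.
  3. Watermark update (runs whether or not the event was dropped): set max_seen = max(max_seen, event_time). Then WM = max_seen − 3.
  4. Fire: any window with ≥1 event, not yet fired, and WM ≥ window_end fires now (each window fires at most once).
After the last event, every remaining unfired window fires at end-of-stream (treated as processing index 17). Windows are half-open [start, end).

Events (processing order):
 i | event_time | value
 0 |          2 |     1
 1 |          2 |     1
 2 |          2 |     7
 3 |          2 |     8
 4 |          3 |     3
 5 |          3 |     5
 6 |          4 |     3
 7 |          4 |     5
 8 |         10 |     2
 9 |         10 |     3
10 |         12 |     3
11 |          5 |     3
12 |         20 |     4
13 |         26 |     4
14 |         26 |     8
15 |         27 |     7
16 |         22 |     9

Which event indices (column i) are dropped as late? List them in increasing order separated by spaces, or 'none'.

11 16

i=0 t=2 v=1: → [0,6); WM=-1
i=1 t=2 v=1: → [0,6); WM=-1
i=2 t=2 v=7: → [0,6); WM=-1
i=3 t=2 v=8: → [0,6); WM=-1
i=4 t=3 v=3: → [0,6); WM=0
i=5 t=3 v=5: → [0,6); WM=0
i=6 t=4 v=3: → [4,10),[0,6); WM=1
i=7 t=4 v=5: → [4,10),[0,6); WM=1
i=8 t=10 v=2: → [8,14); WM=7; [0,6) fires=5
i=9 t=10 v=3: → [8,14); WM=7
i=10 t=12 v=3: → [12,18),[8,14); WM=9
i=11 t=5 v=3: DROP (t<9-0); WM=9
i=12 t=20 v=4: → [20,26),[16,22); WM=17; [4,10) fires=2 [8,14) fires=2
i=13 t=26 v=4: → [24,30); WM=23; [12,18) fires=1 [16,22) fires=1
i=14 t=26 v=8: → [24,30); WM=23
i=15 t=27 v=7: → [24,30); WM=24
i=16 t=22 v=9: DROP (t<24-0); WM=24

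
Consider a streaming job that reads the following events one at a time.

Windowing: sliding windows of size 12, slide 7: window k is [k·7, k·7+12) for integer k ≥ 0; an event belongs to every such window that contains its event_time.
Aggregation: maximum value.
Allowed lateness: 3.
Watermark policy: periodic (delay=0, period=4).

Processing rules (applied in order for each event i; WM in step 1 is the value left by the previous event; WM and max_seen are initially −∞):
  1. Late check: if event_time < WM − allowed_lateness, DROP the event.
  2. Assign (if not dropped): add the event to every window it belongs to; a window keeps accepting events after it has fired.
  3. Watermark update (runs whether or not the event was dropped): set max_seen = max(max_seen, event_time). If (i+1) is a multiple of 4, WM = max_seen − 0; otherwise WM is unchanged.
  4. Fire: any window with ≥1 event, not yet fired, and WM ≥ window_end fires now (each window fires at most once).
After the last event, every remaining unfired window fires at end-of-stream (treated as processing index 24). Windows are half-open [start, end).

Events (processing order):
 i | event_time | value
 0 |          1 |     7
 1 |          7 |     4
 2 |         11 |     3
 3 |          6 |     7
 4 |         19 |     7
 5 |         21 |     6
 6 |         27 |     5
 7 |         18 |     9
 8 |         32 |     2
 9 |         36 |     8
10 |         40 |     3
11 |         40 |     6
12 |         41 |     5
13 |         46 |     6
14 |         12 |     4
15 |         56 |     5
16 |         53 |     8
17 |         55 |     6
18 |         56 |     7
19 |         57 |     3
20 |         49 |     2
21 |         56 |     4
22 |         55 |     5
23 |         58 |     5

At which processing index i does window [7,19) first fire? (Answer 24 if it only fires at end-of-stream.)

7

i=0 t=1 v=7: → [0,12); WM=−∞
i=1 t=7 v=4: → [7,19),[0,12); WM=−∞
i=2 t=11 v=3: → [7,19),[0,12); WM=−∞
i=3 t=6 v=7: → [0,12); WM=11
i=4 t=19 v=7: → [14,26); WM=11
i=5 t=21 v=6: → [21,33),[14,26); WM=11
i=6 t=27 v=5: → [21,33); WM=11
i=7 t=18 v=9: → [14,26),[7,19); WM=27; [0,12) fires=7 [7,19) fires=9 [14,26) fires=9
i=8 t=32 v=2: → [28,40),[21,33); WM=27
i=9 t=36 v=8: → [35,47),[28,40); WM=27
i=10 t=40 v=3: → [35,47); WM=27
i=11 t=40 v=6: → [35,47); WM=40; [21,33) fires=6 [28,40) fires=8
i=12 t=41 v=5: → [35,47); WM=40
i=13 t=46 v=6: → [42,54),[35,47); WM=40
i=14 t=12 v=4: DROP (t<40-3); WM=40
i=15 t=56 v=5: → [56,68),[49,61); WM=56; [35,47) fires=8 [42,54) fires=6
i=16 t=53 v=8: → [49,61),[42,54); WM=56
i=17 t=55 v=6: → [49,61); WM=56
i=18 t=56 v=7: → [56,68),[49,61); WM=56
i=19 t=57 v=3: → [56,68),[49,61); WM=57
i=20 t=49 v=2: DROP (t<57-3); WM=57
i=21 t=56 v=4: → [56,68),[49,61); WM=57
i=22 t=55 v=5: → [49,61); WM=57
i=23 t=58 v=5: → [56,68),[49,61); WM=58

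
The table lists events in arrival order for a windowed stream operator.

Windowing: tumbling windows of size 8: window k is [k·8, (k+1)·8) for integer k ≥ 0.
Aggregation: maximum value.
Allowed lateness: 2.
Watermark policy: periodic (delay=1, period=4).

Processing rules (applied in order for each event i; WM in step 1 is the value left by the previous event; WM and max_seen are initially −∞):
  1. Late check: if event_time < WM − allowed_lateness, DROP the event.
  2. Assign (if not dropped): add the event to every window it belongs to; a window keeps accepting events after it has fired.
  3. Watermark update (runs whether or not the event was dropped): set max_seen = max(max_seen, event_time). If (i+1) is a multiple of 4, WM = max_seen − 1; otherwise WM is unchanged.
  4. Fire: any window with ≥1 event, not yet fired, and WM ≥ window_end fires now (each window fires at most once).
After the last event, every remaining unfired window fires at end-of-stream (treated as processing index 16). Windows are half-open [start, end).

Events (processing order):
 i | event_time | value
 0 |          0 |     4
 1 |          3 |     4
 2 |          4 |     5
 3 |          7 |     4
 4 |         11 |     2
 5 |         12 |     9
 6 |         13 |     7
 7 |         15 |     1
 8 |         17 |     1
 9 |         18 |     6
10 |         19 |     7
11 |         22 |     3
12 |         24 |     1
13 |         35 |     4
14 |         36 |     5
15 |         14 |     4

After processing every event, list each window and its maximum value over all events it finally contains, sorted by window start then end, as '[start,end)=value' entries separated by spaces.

[0,8)=5 [8,16)=9 [16,24)=7 [24,32)=1 [32,40)=5

i=0 t=0 v=4: → [0,8); WM=−∞
i=1 t=3 v=4: → [0,8); WM=−∞
i=2 t=4 v=5: → [0,8); WM=−∞
i=3 t=7 v=4: → [0,8); WM=6
i=4 t=11 v=2: → [8,16); WM=6
i=5 t=12 v=9: → [8,16); WM=6
i=6 t=13 v=7: → [8,16); WM=6
i=7 t=15 v=1: → [8,16); WM=14; [0,8) fires=5
i=8 t=17 v=1: → [16,24); WM=14
i=9 t=18 v=6: → [16,24); WM=14
i=10 t=19 v=7: → [16,24); WM=14
i=11 t=22 v=3: → [16,24); WM=21; [8,16) fires=9
i=12 t=24 v=1: → [24,32); WM=21
i=13 t=35 v=4: → [32,40); WM=21
i=14 t=36 v=5: → [32,40); WM=21
i=15 t=14 v=4: DROP (t<21-2); WM=35; [16,24) fires=7 [24,32) fires=1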